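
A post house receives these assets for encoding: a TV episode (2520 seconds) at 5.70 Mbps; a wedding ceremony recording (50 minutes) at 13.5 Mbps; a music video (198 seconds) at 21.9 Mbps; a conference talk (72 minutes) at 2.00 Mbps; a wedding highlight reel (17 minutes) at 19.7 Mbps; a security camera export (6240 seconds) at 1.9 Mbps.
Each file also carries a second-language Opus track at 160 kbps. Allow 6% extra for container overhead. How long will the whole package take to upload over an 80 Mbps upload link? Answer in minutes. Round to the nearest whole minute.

Audio: 160 kbps = 0.160 Mbps.
TV episode: 5.860 Mbps × 2520 s × 1.06 = 15653.2 Mb
wedding ceremony recording: 13.660 Mbps × 3000 s × 1.06 = 43438.8 Mb
music video: 22.060 Mbps × 198 s × 1.06 = 4630.0 Mb
conference talk: 2.160 Mbps × 4320 s × 1.06 = 9891.1 Mb
wedding highlight reel: 19.860 Mbps × 1020 s × 1.06 = 21472.6 Mb
security camera export: 2.060 Mbps × 6240 s × 1.06 = 13625.7 Mb
Total: 108711.4 Mb = 13588.9 MB.
At 80 Mbps: 108711.4 / 80 = 1359 s ≈ 22.6 minutes.

23 minutes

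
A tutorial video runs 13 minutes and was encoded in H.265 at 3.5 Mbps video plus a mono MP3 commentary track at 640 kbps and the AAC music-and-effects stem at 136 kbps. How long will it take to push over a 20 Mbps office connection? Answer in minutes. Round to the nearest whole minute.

3 minutes

13 min = 780 s
Audio total: 640 + 136 = 776 kbps = 0.776 Mbps.
Total bitrate: 4.276 Mbps.
File: 4.276 Mbps × 780 s = 3335.3 Mb.
At 20 Mbps: 3335.3 / 20 = 166.8 s ≈ 2.78 minutes.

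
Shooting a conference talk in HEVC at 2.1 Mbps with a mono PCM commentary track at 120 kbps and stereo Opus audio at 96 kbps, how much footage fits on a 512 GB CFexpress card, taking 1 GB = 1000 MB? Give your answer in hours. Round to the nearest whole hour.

491 hours

Audio total: 120 + 96 = 216 kbps = 0.216 Mbps.
Total bitrate: 2.1 + 0.216 = 2.316 Mbps.
Capacity: 512 GB = 4,096,000 Mb.
Recording time: 4,096,000 / 2.316 = 1,768,566 s ≈ 491 hours.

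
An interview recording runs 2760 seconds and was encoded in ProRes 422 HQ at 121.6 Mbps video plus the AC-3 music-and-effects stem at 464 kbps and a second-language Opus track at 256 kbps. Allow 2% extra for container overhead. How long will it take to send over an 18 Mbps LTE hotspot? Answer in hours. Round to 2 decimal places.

5.31 hours

Audio total: 464 + 256 = 720 kbps = 0.720 Mbps.
Total bitrate: 122.320 Mbps.
File: 122.320 Mbps × 2760 s = 337603.2 Mb.
With 2% container overhead: ×1.02. → 344355.3 Mb.
At 18 Mbps: 344355.3 / 18 = 19130.8 s ≈ 5.31 hours.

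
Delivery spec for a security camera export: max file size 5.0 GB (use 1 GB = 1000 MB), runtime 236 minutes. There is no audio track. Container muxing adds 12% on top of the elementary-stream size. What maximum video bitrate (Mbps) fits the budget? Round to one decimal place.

2.5 Mbps

Budget: 5.0 GB = 40000.0 Mb.
Stream payload after overhead: 40000.0 / 1.12 = 35714.3 Mb.
236 min = 14160 s
Total bitrate budget: 35714.3 Mb / 14160 s = 2.522 Mbps.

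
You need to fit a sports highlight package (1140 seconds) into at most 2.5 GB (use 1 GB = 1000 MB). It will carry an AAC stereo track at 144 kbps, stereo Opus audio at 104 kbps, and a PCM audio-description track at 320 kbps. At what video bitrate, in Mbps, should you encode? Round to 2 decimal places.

Budget: 2.5 GB = 20000.0 Mb.
Total bitrate budget: 20000.0 Mb / 1140 s = 17.544 Mbps.
Audio total: 144 + 104 + 320 = 568 kbps = 0.568 Mbps.
Video: 17.544 − 0.568 = 16.976 Mbps.

16.98 Mbps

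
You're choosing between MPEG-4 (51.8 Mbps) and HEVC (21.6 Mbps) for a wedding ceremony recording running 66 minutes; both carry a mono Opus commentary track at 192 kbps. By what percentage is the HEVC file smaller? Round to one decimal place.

58.1%

66 min = 3960 s
Audio: 192 kbps = 0.192 Mbps.
MPEG-4: 51.992 Mbps × 3960 s = 205888.3 Mb = 23.969 GiB.
HEVC: 21.792 Mbps × 3960 s = 86296.3 Mb = 10.046 GiB.
Reduction: (1 − 10.046/23.969) × 100 = 58.09%.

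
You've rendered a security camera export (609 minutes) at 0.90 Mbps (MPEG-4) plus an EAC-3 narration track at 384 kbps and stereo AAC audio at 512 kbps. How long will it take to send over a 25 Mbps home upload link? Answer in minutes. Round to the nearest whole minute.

609 min = 36540 s
Audio total: 384 + 512 = 896 kbps = 0.896 Mbps.
Total bitrate: 1.796 Mbps.
File: 1.796 Mbps × 36540 s = 65625.8 Mb.
At 25 Mbps: 65625.8 / 25 = 2625.0 s ≈ 43.8 minutes.

44 minutes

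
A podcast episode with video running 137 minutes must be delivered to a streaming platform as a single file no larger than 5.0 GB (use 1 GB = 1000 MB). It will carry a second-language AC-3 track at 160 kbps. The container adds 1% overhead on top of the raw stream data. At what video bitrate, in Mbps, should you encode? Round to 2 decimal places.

4.66 Mbps

Budget: 5.0 GB = 40000.0 Mb.
Stream payload after overhead: 40000.0 / 1.01 = 39604.0 Mb.
137 min = 8220 s
Total bitrate budget: 39604.0 Mb / 8220 s = 4.818 Mbps.
Audio: 160 kbps = 0.160 Mbps.
Video: 4.818 − 0.160 = 4.658 Mbps.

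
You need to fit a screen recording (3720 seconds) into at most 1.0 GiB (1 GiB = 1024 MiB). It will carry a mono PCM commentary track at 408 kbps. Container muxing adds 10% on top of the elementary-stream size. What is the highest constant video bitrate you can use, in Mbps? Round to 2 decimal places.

1.69 Mbps

Budget: 1.0 GiB = 8589.9 Mb.
Stream payload after overhead: 8589.9 / 1.10 = 7809.0 Mb.
Total bitrate budget: 7809.0 Mb / 3720 s = 2.099 Mbps.
Audio: 408 kbps = 0.408 Mbps.
Video: 2.099 − 0.408 = 1.691 Mbps.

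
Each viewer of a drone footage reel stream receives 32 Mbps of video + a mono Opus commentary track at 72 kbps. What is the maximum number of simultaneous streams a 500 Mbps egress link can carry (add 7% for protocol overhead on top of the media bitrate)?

Audio: 72 kbps = 0.072 Mbps.
Per-viewer media rate: 32.072 Mbps.
On the wire with 7% overhead: 34.317 Mbps.
500 Mbps = 500.0 Mbps; 500.0 / 34.317 = 14.57 → 14 viewers.

14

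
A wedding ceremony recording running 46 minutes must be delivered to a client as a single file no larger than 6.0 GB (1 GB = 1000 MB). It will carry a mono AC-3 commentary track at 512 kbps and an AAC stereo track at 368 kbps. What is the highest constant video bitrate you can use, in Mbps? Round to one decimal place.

Budget: 6.0 GB = 48000.0 Mb.
46 min = 2760 s
Total bitrate budget: 48000.0 Mb / 2760 s = 17.391 Mbps.
Audio total: 512 + 368 = 880 kbps = 0.880 Mbps.
Video: 17.391 − 0.880 = 16.511 Mbps.

16.5 Mbps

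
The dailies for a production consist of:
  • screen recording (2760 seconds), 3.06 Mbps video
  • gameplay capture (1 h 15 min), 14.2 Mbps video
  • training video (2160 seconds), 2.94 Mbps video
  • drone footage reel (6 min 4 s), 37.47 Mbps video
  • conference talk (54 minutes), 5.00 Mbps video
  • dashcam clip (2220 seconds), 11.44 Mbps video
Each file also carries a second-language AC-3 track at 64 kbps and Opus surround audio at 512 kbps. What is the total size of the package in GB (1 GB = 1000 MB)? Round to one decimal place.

17.8 GB

Audio total: 64 + 512 = 576 kbps = 0.576 Mbps.
screen recording: 3.636 Mbps × 2760 s = 10035.4 Mb
gameplay capture: 14.776 Mbps × 4500 s = 66492.0 Mb
training video: 3.516 Mbps × 2160 s = 7594.6 Mb
drone footage reel: 38.046 Mbps × 364 s = 13848.7 Mb
conference talk: 5.576 Mbps × 3240 s = 18066.2 Mb
dashcam clip: 12.016 Mbps × 2220 s = 26675.5 Mb
Total: 142712.4 Mb = 17839.1 MB.
= 17.84 GB.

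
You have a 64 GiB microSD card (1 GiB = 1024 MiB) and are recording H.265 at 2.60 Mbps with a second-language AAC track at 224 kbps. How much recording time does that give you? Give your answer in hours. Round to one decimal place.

Audio: 224 kbps = 0.224 Mbps.
Total bitrate: 2.60 + 0.224 = 2.824 Mbps.
Capacity: 64 GiB = 549,756 Mb.
Recording time: 549,756 / 2.824 = 194,673 s ≈ 54.1 hours.

54.1 hours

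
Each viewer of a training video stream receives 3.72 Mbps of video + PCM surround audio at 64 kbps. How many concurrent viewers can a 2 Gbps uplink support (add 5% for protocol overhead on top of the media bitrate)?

503

Audio: 64 kbps = 0.064 Mbps.
Per-viewer media rate: 3.784 Mbps.
On the wire with 5% overhead: 3.973 Mbps.
2 Gbps = 2,000 Mbps; 2,000 / 3.973 = 503.37 → 503 viewers.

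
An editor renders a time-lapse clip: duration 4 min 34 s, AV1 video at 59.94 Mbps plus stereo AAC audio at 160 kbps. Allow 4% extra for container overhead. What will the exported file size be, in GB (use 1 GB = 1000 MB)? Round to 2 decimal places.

4 min 34 s = 274 s
Audio: 160 kbps = 0.160 Mbps.
Total bitrate: 59.94 + 0.160 = 60.100 Mbps.
Stream data: 60.100 Mbps × 274 s = 16467.4 Mb.
With 4% container overhead: ×1.04.
17,126 Mb ÷ 8 = 2,141 MB → 2.141 GB.

2.14 GB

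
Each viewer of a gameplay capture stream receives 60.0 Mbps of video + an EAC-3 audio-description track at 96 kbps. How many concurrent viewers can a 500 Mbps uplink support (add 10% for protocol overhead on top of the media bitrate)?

Audio: 96 kbps = 0.096 Mbps.
Per-viewer media rate: 60.096 Mbps.
On the wire with 10% overhead: 66.106 Mbps.
500 Mbps = 500.0 Mbps; 500.0 / 66.106 = 7.56 → 7 viewers.

7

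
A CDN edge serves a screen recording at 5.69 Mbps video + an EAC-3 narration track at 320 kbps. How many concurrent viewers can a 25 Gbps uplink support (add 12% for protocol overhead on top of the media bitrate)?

Audio: 320 kbps = 0.320 Mbps.
Per-viewer media rate: 6.010 Mbps.
On the wire with 12% overhead: 6.731 Mbps.
25 Gbps = 25,000 Mbps; 25,000 / 6.731 = 3714.05 → 3714 viewers.

3714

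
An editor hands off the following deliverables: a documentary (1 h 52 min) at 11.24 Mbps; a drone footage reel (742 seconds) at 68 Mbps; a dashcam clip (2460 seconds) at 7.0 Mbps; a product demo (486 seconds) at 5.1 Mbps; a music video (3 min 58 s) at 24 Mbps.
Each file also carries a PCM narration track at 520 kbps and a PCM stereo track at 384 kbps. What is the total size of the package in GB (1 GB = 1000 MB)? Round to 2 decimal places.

Audio total: 520 + 384 = 904 kbps = 0.904 Mbps.
documentary: 12.144 Mbps × 6720 s = 81607.7 Mb
drone footage reel: 68.904 Mbps × 742 s = 51126.8 Mb
dashcam clip: 7.904 Mbps × 2460 s = 19443.8 Mb
product demo: 6.004 Mbps × 486 s = 2917.9 Mb
music video: 24.904 Mbps × 238 s = 5927.2 Mb
Total: 161023.4 Mb = 20127.9 MB.
= 20.13 GB.

20.13 GB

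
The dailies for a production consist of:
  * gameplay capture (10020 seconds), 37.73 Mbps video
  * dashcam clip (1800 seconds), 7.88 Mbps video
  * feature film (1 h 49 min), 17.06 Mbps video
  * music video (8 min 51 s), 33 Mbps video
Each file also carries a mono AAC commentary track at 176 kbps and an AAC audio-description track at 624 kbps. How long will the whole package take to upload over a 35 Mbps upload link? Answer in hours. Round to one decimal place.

4.3 hours

Audio total: 176 + 624 = 800 kbps = 0.800 Mbps.
gameplay capture: 38.530 Mbps × 10020 s = 386070.6 Mb
dashcam clip: 8.680 Mbps × 1800 s = 15624.0 Mb
feature film: 17.860 Mbps × 6540 s = 116804.4 Mb
music video: 33.800 Mbps × 531 s = 17947.8 Mb
Total: 536446.8 Mb = 67055.9 MB.
At 35 Mbps: 536446.8 / 35 = 15327 s ≈ 4.26 hours.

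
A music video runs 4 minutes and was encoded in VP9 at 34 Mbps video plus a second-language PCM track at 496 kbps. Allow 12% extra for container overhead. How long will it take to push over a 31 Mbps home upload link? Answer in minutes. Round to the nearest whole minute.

4 min = 240 s
Audio: 496 kbps = 0.496 Mbps.
Total bitrate: 34.496 Mbps.
File: 34.496 Mbps × 240 s = 8279.0 Mb.
With 12% container overhead: ×1.12. → 9272.5 Mb.
At 31 Mbps: 9272.5 / 31 = 299.1 s ≈ 4.99 minutes.

5 minutes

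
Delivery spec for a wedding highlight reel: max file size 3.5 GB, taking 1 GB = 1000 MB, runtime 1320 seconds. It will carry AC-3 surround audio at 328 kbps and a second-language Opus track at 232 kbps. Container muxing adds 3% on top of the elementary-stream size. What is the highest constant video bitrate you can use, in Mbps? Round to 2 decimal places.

20.03 Mbps

Budget: 3.5 GB = 28000.0 Mb.
Stream payload after overhead: 28000.0 / 1.03 = 27184.5 Mb.
Total bitrate budget: 27184.5 Mb / 1320 s = 20.594 Mbps.
Audio total: 328 + 232 = 560 kbps = 0.560 Mbps.
Video: 20.594 − 0.560 = 20.034 Mbps.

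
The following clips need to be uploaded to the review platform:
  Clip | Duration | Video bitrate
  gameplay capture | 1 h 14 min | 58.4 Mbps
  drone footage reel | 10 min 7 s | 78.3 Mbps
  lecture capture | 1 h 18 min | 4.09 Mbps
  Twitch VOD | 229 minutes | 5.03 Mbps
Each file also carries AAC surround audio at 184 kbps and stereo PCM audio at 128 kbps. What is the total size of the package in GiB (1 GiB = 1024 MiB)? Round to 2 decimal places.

46.85 GiB

Audio total: 184 + 128 = 312 kbps = 0.312 Mbps.
gameplay capture: 58.712 Mbps × 4440 s = 260681.3 Mb
drone footage reel: 78.612 Mbps × 607 s = 47717.5 Mb
lecture capture: 4.402 Mbps × 4680 s = 20601.4 Mb
Twitch VOD: 5.342 Mbps × 13740 s = 73399.1 Mb
Total: 402399.2 Mb = 50299.9 MB.
= 46.85 GiB.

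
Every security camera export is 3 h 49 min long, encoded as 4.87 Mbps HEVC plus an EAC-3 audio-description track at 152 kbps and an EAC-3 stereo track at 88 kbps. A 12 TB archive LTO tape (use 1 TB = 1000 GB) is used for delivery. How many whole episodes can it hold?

1367

3 h 49 min = 229 min = 13740 s
Audio total: 152 + 88 = 240 kbps = 0.240 Mbps.
Total bitrate: 5.110 Mbps.
Per item: 5.110 Mbps × 13740 s = 70,211 Mb = 8,776 MB.
Capacity: 12 TB = 96,000,000 Mb; 1367.30 items → 1367 complete.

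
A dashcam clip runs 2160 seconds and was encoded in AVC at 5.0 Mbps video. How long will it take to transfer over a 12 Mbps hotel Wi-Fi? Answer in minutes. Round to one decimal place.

15.0 minutes

File: 5.000 Mbps × 2160 s = 10800.0 Mb.
At 12 Mbps: 10800.0 / 12 = 900.0 s ≈ 15 minutes.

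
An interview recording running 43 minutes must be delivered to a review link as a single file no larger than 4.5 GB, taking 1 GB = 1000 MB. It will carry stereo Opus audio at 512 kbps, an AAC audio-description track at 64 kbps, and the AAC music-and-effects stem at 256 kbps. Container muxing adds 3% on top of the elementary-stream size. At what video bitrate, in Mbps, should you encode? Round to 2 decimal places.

Budget: 4.5 GB = 36000.0 Mb.
Stream payload after overhead: 36000.0 / 1.03 = 34951.5 Mb.
43 min = 2580 s
Total bitrate budget: 34951.5 Mb / 2580 s = 13.547 Mbps.
Audio total: 512 + 64 + 256 = 832 kbps = 0.832 Mbps.
Video: 13.547 − 0.832 = 12.715 Mbps.

12.72 Mbps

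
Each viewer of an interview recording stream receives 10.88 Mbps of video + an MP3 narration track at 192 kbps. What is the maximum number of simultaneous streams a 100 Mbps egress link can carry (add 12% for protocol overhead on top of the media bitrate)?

Audio: 192 kbps = 0.192 Mbps.
Per-viewer media rate: 11.072 Mbps.
On the wire with 12% overhead: 12.401 Mbps.
100 Mbps = 100.0 Mbps; 100.0 / 12.401 = 8.06 → 8 viewers.

8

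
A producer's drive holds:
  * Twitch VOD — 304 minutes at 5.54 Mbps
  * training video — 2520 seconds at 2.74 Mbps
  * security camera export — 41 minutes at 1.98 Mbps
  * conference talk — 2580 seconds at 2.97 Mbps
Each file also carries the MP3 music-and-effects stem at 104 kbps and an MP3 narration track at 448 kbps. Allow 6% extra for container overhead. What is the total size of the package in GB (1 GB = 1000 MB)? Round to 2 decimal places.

17.85 GB

Audio total: 104 + 448 = 552 kbps = 0.552 Mbps.
Twitch VOD: 6.092 Mbps × 18240 s × 1.06 = 117785.2 Mb
training video: 3.292 Mbps × 2520 s × 1.06 = 8793.6 Mb
security camera export: 2.532 Mbps × 2460 s × 1.06 = 6602.4 Mb
conference talk: 3.522 Mbps × 2580 s × 1.06 = 9632.0 Mb
Total: 142813.2 Mb = 17851.6 MB.
= 17.85 GB.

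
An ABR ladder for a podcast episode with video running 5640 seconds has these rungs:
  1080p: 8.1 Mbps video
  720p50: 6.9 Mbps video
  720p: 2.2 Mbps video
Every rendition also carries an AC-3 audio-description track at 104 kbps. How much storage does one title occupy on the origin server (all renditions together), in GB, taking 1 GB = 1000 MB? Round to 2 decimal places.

Audio: 104 kbps = 0.104 Mbps.
Sum of rendition bitrates: (8.1+0.104) + (6.9+0.104) + (2.2+0.104) = 17.512 Mbps.
× 5640 s = 98,768 Mb = 12,346 MB = 12.35 GB.

12.35 GB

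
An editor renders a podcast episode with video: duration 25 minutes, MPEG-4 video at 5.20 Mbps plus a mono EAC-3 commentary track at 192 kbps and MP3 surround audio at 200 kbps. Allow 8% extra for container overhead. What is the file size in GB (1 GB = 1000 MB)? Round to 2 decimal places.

25 min = 1500 s
Audio total: 192 + 200 = 392 kbps = 0.392 Mbps.
Total bitrate: 5.20 + 0.392 = 5.592 Mbps.
Stream data: 5.592 Mbps × 1500 s = 8388.0 Mb.
With 8% container overhead: ×1.08.
9,059 Mb ÷ 8 = 1,132 MB → 1.132 GB.

1.13 GB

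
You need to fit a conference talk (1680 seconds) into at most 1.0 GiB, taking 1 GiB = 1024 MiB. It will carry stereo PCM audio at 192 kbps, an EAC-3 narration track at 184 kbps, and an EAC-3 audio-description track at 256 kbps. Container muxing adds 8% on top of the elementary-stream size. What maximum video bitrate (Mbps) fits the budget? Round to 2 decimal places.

4.10 Mbps

Budget: 1.0 GiB = 8589.9 Mb.
Stream payload after overhead: 8589.9 / 1.08 = 7953.6 Mb.
Total bitrate budget: 7953.6 Mb / 1680 s = 4.734 Mbps.
Audio total: 192 + 184 + 256 = 632 kbps = 0.632 Mbps.
Video: 4.734 − 0.632 = 4.102 Mbps.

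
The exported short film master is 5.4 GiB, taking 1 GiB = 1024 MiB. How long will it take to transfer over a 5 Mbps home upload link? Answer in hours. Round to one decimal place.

2.6 hours

File: 5.4 GiB = 46385.6 Mb.
At 5 Mbps: 46385.6 / 5 = 9277.1 s ≈ 2.58 hours.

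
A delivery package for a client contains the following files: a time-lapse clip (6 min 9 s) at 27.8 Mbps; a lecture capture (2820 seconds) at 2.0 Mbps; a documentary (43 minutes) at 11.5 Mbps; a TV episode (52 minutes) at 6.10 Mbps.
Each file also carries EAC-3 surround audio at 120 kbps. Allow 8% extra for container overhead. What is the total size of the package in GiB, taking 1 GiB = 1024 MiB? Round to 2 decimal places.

Audio: 120 kbps = 0.120 Mbps.
time-lapse clip: 27.920 Mbps × 369 s × 1.08 = 11126.7 Mb
lecture capture: 2.120 Mbps × 2820 s × 1.08 = 6456.7 Mb
documentary: 11.620 Mbps × 2580 s × 1.08 = 32378.0 Mb
TV episode: 6.220 Mbps × 3120 s × 1.08 = 20958.9 Mb
Total: 70920.2 Mb = 8865.0 MB.
= 8.256 GiB.

8.26 GiB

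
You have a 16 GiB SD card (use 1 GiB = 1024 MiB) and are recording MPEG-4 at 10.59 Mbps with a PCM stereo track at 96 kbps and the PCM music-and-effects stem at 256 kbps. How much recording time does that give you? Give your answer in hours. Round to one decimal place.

Audio total: 96 + 256 = 352 kbps = 0.352 Mbps.
Total bitrate: 10.59 + 0.352 = 10.942 Mbps.
Capacity: 16 GiB = 137,439 Mb.
Recording time: 137,439 / 10.942 = 12,561 s ≈ 3.49 hours.

3.5 hours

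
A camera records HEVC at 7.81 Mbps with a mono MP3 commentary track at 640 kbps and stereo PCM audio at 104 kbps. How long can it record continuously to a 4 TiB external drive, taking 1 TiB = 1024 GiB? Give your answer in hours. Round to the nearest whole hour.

1143 hours

Audio total: 640 + 104 = 744 kbps = 0.744 Mbps.
Total bitrate: 7.81 + 0.744 = 8.554 Mbps.
Capacity: 4 TiB = 35,184,372 Mb.
Recording time: 35,184,372 / 8.554 = 4,113,207 s ≈ 1,143 hours.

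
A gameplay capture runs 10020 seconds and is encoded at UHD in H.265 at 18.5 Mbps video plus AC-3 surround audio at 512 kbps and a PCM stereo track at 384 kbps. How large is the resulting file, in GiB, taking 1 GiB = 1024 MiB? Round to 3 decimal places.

Audio total: 512 + 384 = 896 kbps = 0.896 Mbps.
Total bitrate: 18.5 + 0.896 = 19.396 Mbps.
Stream data: 19.396 Mbps × 10020 s = 194347.9 Mb.
194,348 Mb = 24,293,490,000 bytes ÷ 1,073,741,824 = 22.63 GiB.

22.625 GiB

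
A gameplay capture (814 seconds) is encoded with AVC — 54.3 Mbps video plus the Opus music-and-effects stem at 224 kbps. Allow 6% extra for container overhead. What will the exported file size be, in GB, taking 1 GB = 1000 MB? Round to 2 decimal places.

5.88 GB

Audio: 224 kbps = 0.224 Mbps.
Total bitrate: 54.3 + 0.224 = 54.524 Mbps.
Stream data: 54.524 Mbps × 814 s = 44382.5 Mb.
With 6% container overhead: ×1.06.
47,045 Mb ÷ 8 = 5,881 MB → 5.881 GB.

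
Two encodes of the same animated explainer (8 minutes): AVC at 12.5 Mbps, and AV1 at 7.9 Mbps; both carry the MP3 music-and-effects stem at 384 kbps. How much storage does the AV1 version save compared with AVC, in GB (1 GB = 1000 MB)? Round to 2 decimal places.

0.28 GB

8 min = 480 s
Audio: 384 kbps = 0.384 Mbps.
AVC: 12.884 Mbps × 480 s = 6184.3 Mb = 0.773 GB.
AV1: 8.284 Mbps × 480 s = 3976.3 Mb = 0.497 GB.
Saving: 0.773 − 0.497 = 0.276 GB.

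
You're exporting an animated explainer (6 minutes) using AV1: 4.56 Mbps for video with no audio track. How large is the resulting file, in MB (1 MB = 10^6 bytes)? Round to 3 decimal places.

6 min = 360 s
Total bitrate: 4.56 Mbps.
Stream data: 4.560 Mbps × 360 s = 1641.6 Mb.
1,642 Mb ÷ 8 = 205.2 MB → 205.2 MB.

205.200 MB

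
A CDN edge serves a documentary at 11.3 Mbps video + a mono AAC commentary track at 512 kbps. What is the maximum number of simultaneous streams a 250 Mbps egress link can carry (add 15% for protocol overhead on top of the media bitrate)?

18

Audio: 512 kbps = 0.512 Mbps.
Per-viewer media rate: 11.812 Mbps.
On the wire with 15% overhead: 13.584 Mbps.
250 Mbps = 250.0 Mbps; 250.0 / 13.584 = 18.40 → 18 viewers.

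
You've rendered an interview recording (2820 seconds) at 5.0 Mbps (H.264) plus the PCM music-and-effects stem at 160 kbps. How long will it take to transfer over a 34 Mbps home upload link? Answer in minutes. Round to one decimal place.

7.1 minutes

Audio: 160 kbps = 0.160 Mbps.
Total bitrate: 5.160 Mbps.
File: 5.160 Mbps × 2820 s = 14551.2 Mb.
At 34 Mbps: 14551.2 / 34 = 428.0 s ≈ 7.13 minutes.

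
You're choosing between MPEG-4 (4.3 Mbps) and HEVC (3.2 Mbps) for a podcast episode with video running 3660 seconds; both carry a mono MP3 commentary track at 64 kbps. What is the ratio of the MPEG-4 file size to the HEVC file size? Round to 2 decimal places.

Audio: 64 kbps = 0.064 Mbps.
MPEG-4: 4.364 Mbps × 3660 s = 15972.2 Mb = 1.997 GB.
HEVC: 3.264 Mbps × 3660 s = 11946.2 Mb = 1.493 GB.
Ratio: 1.997 / 1.493 = 1.337.

1.34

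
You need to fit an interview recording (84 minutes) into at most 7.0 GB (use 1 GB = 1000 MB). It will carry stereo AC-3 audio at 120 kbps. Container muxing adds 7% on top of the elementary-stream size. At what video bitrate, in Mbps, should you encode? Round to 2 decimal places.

10.26 Mbps

Budget: 7.0 GB = 56000.0 Mb.
Stream payload after overhead: 56000.0 / 1.07 = 52336.4 Mb.
84 min = 5040 s
Total bitrate budget: 52336.4 Mb / 5040 s = 10.384 Mbps.
Audio: 120 kbps = 0.120 Mbps.
Video: 10.384 − 0.120 = 10.264 Mbps.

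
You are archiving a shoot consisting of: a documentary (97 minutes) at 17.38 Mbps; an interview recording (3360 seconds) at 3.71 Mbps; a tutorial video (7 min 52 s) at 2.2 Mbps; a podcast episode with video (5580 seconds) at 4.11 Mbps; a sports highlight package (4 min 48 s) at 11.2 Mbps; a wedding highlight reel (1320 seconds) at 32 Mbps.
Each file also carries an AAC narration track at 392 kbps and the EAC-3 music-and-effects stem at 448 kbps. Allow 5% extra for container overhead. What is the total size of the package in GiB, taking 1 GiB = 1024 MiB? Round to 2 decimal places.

Audio total: 392 + 448 = 840 kbps = 0.840 Mbps.
documentary: 18.220 Mbps × 5820 s × 1.05 = 111342.4 Mb
interview recording: 4.550 Mbps × 3360 s × 1.05 = 16052.4 Mb
tutorial video: 3.040 Mbps × 472 s × 1.05 = 1506.6 Mb
podcast episode with video: 4.950 Mbps × 5580 s × 1.05 = 29002.0 Mb
sports highlight package: 12.040 Mbps × 288 s × 1.05 = 3640.9 Mb
wedding highlight reel: 32.840 Mbps × 1320 s × 1.05 = 45516.2 Mb
Total: 207060.6 Mb = 25882.6 MB.
= 24.11 GiB.

24.11 GiB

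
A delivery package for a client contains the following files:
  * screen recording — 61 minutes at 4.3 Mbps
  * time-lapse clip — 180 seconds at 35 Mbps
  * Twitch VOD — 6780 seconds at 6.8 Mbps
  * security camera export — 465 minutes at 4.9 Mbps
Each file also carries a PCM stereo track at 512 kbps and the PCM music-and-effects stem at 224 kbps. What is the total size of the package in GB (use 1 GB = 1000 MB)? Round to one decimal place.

Audio total: 512 + 224 = 736 kbps = 0.736 Mbps.
screen recording: 5.036 Mbps × 3660 s = 18431.8 Mb
time-lapse clip: 35.736 Mbps × 180 s = 6432.5 Mb
Twitch VOD: 7.536 Mbps × 6780 s = 51094.1 Mb
security camera export: 5.636 Mbps × 27900 s = 157244.4 Mb
Total: 233202.7 Mb = 29150.3 MB.
= 29.15 GB.

29.2 GB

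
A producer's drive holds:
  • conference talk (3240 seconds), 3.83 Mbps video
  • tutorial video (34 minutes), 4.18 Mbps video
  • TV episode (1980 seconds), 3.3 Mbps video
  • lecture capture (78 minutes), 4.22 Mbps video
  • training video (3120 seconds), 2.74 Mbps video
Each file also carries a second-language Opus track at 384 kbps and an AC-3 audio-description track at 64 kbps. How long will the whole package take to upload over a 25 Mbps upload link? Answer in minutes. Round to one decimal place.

Audio total: 384 + 64 = 448 kbps = 0.448 Mbps.
conference talk: 4.278 Mbps × 3240 s = 13860.7 Mb
tutorial video: 4.628 Mbps × 2040 s = 9441.1 Mb
TV episode: 3.748 Mbps × 1980 s = 7421.0 Mb
lecture capture: 4.668 Mbps × 4680 s = 21846.2 Mb
training video: 3.188 Mbps × 3120 s = 9946.6 Mb
Total: 62515.7 Mb = 7814.5 MB.
At 25 Mbps: 62515.7 / 25 = 2501 s ≈ 41.7 minutes.

41.7 minutes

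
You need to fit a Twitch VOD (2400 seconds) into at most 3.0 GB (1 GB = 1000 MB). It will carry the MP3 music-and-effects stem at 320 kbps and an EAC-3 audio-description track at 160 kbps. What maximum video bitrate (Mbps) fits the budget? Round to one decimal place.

Budget: 3.0 GB = 24000.0 Mb.
Total bitrate budget: 24000.0 Mb / 2400 s = 10.000 Mbps.
Audio total: 320 + 160 = 480 kbps = 0.480 Mbps.
Video: 10.000 − 0.480 = 9.520 Mbps.

9.5 Mbps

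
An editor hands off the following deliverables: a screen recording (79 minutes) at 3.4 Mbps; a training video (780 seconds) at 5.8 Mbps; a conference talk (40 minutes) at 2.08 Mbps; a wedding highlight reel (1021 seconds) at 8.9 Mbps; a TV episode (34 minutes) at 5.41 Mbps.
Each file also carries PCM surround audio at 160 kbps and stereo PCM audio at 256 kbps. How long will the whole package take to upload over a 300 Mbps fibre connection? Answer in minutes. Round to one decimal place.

2.8 minutes

Audio total: 160 + 256 = 416 kbps = 0.416 Mbps.
screen recording: 3.816 Mbps × 4740 s = 18087.8 Mb
training video: 6.216 Mbps × 780 s = 4848.5 Mb
conference talk: 2.496 Mbps × 2400 s = 5990.4 Mb
wedding highlight reel: 9.316 Mbps × 1021 s = 9511.6 Mb
TV episode: 5.826 Mbps × 2040 s = 11885.0 Mb
Total: 50323.4 Mb = 6290.4 MB.
At 300 Mbps: 50323.4 / 300 = 168 s ≈ 2.8 minutes.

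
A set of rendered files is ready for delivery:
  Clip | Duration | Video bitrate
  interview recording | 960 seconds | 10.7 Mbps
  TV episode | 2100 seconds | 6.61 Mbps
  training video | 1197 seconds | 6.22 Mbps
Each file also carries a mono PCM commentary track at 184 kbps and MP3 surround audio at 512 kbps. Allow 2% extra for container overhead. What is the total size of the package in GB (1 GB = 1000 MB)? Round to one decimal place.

Audio total: 184 + 512 = 696 kbps = 0.696 Mbps.
interview recording: 11.396 Mbps × 960 s × 1.02 = 11159.0 Mb
TV episode: 7.306 Mbps × 2100 s × 1.02 = 15649.5 Mb
training video: 6.916 Mbps × 1197 s × 1.02 = 8444.0 Mb
Total: 35252.4 Mb = 4406.6 MB.
= 4.407 GB.

4.4 GB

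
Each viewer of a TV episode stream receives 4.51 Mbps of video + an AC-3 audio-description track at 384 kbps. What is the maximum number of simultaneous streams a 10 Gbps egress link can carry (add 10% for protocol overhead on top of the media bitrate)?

1857

Audio: 384 kbps = 0.384 Mbps.
Per-viewer media rate: 4.894 Mbps.
On the wire with 10% overhead: 5.383 Mbps.
10 Gbps = 10,000 Mbps; 10,000 / 5.383 = 1857.56 → 1857 viewers.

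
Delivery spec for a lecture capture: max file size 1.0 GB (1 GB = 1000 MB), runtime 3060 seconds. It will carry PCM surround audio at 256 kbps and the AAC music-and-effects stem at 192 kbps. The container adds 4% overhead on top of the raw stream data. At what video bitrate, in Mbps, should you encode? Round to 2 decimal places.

Budget: 1.0 GB = 8000.0 Mb.
Stream payload after overhead: 8000.0 / 1.04 = 7692.3 Mb.
Total bitrate budget: 7692.3 Mb / 3060 s = 2.514 Mbps.
Audio total: 256 + 192 = 448 kbps = 0.448 Mbps.
Video: 2.514 − 0.448 = 2.066 Mbps.

2.07 Mbps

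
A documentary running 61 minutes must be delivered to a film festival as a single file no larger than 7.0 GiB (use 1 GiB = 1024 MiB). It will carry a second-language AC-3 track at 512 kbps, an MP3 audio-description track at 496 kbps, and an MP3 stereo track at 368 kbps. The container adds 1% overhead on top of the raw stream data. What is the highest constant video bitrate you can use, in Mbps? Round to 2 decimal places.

Budget: 7.0 GiB = 60129.5 Mb.
Stream payload after overhead: 60129.5 / 1.01 = 59534.2 Mb.
61 min = 3660 s
Total bitrate budget: 59534.2 Mb / 3660 s = 16.266 Mbps.
Audio total: 512 + 496 + 368 = 1376 kbps = 1.376 Mbps.
Video: 16.266 − 1.376 = 14.890 Mbps.

14.89 Mbps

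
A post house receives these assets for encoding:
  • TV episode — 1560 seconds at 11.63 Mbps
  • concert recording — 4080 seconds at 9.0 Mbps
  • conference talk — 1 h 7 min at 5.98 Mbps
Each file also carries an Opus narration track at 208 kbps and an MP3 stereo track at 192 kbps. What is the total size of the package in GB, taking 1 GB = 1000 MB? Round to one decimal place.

10.3 GB

Audio total: 208 + 192 = 400 kbps = 0.400 Mbps.
TV episode: 12.030 Mbps × 1560 s = 18766.8 Mb
concert recording: 9.400 Mbps × 4080 s = 38352.0 Mb
conference talk: 6.380 Mbps × 4020 s = 25647.6 Mb
Total: 82766.4 Mb = 10345.8 MB.
= 10.35 GB.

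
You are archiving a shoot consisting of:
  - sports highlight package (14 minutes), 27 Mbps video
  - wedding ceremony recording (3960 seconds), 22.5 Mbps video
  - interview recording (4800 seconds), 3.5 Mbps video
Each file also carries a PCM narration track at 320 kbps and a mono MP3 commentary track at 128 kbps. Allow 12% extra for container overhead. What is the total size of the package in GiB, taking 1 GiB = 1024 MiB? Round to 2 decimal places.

17.33 GiB

Audio total: 320 + 128 = 448 kbps = 0.448 Mbps.
sports highlight package: 27.448 Mbps × 840 s × 1.12 = 25823.1 Mb
wedding ceremony recording: 22.948 Mbps × 3960 s × 1.12 = 101779.0 Mb
interview recording: 3.948 Mbps × 4800 s × 1.12 = 21224.4 Mb
Total: 148826.5 Mb = 18603.3 MB.
= 17.33 GiB.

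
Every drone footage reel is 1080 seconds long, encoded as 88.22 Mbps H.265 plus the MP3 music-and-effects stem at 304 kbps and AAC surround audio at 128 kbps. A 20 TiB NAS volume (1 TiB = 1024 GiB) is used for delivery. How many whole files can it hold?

Audio total: 304 + 128 = 432 kbps = 0.432 Mbps.
Total bitrate: 88.652 Mbps.
Per item: 88.652 Mbps × 1080 s = 95,744 Mb = 11,968 MB.
Capacity: 20 TiB = 175,921,860 Mb; 1837.42 items → 1837 complete.

1837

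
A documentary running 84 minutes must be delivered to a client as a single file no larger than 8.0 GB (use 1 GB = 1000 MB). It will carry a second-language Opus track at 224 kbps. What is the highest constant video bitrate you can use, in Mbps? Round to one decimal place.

Budget: 8.0 GB = 64000.0 Mb.
84 min = 5040 s
Total bitrate budget: 64000.0 Mb / 5040 s = 12.698 Mbps.
Audio: 224 kbps = 0.224 Mbps.
Video: 12.698 − 0.224 = 12.474 Mbps.

12.5 Mbps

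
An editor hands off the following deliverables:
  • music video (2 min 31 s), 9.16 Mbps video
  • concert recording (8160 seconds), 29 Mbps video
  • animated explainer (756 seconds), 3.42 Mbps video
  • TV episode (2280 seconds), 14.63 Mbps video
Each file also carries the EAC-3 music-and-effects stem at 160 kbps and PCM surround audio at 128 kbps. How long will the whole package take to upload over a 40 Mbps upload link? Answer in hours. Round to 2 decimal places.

Audio total: 160 + 128 = 288 kbps = 0.288 Mbps.
music video: 9.448 Mbps × 151 s = 1426.6 Mb
concert recording: 29.288 Mbps × 8160 s = 238990.1 Mb
animated explainer: 3.708 Mbps × 756 s = 2803.2 Mb
TV episode: 14.918 Mbps × 2280 s = 34013.0 Mb
Total: 277233.0 Mb = 34654.1 MB.
At 40 Mbps: 277233.0 / 40 = 6931 s ≈ 1.93 hours.

1.93 hours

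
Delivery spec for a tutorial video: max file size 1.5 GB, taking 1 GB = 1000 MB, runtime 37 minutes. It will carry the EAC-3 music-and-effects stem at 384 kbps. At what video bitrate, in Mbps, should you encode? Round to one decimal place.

Budget: 1.5 GB = 12000.0 Mb.
37 min = 2220 s
Total bitrate budget: 12000.0 Mb / 2220 s = 5.405 Mbps.
Audio: 384 kbps = 0.384 Mbps.
Video: 5.405 − 0.384 = 5.021 Mbps.

5.0 Mbps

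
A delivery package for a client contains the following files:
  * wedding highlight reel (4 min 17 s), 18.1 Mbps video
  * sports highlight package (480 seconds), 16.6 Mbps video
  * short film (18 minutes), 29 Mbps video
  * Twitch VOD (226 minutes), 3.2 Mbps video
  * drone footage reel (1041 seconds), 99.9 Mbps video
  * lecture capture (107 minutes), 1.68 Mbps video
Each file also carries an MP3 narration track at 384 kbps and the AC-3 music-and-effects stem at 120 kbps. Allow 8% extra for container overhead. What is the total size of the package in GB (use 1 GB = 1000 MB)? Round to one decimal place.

28.8 GB

Audio total: 384 + 120 = 504 kbps = 0.504 Mbps.
wedding highlight reel: 18.604 Mbps × 257 s × 1.08 = 5163.7 Mb
sports highlight package: 17.104 Mbps × 480 s × 1.08 = 8866.7 Mb
short film: 29.504 Mbps × 1080 s × 1.08 = 34413.5 Mb
Twitch VOD: 3.704 Mbps × 13560 s × 1.08 = 54244.3 Mb
drone footage reel: 100.404 Mbps × 1041 s × 1.08 = 112882.2 Mb
lecture capture: 2.184 Mbps × 6420 s × 1.08 = 15143.0 Mb
Total: 230713.4 Mb = 28839.2 MB.
= 28.84 GB.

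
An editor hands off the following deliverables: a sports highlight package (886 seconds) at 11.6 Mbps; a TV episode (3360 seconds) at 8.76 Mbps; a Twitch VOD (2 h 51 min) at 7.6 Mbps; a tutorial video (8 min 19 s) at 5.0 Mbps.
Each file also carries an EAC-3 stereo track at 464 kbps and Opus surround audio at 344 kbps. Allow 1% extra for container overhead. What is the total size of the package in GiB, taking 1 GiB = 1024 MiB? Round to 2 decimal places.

Audio total: 464 + 344 = 808 kbps = 0.808 Mbps.
sports highlight package: 12.408 Mbps × 886 s × 1.01 = 11103.4 Mb
TV episode: 9.568 Mbps × 3360 s × 1.01 = 32470.0 Mb
Twitch VOD: 8.408 Mbps × 10260 s × 1.01 = 87128.7 Mb
tutorial video: 5.808 Mbps × 499 s × 1.01 = 2927.2 Mb
Total: 133629.3 Mb = 16703.7 MB.
= 15.56 GiB.

15.56 GiB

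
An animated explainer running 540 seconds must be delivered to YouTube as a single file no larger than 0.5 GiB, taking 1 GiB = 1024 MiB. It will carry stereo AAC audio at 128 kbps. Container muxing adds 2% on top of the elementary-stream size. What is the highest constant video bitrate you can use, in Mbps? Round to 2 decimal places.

7.67 Mbps

Budget: 0.5 GiB = 4295.0 Mb.
Stream payload after overhead: 4295.0 / 1.02 = 4210.8 Mb.
Total bitrate budget: 4210.8 Mb / 540 s = 7.798 Mbps.
Audio: 128 kbps = 0.128 Mbps.
Video: 7.798 − 0.128 = 7.670 Mbps.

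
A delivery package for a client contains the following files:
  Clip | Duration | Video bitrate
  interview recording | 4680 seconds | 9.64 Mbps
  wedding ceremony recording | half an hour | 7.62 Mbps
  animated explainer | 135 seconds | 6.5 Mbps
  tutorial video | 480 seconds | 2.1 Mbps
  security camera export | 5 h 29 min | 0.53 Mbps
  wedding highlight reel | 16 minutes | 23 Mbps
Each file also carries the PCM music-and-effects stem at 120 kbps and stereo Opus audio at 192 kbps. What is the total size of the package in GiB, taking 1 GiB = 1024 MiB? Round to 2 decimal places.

Audio total: 120 + 192 = 312 kbps = 0.312 Mbps.
interview recording: 9.952 Mbps × 4680 s = 46575.4 Mb
wedding ceremony recording: 7.932 Mbps × 1800 s = 14277.6 Mb
animated explainer: 6.812 Mbps × 135 s = 919.6 Mb
tutorial video: 2.412 Mbps × 480 s = 1157.8 Mb
security camera export: 0.842 Mbps × 19740 s = 16621.1 Mb
wedding highlight reel: 23.312 Mbps × 960 s = 22379.5 Mb
Total: 101930.9 Mb = 12741.4 MB.
= 11.87 GiB.

11.87 GiB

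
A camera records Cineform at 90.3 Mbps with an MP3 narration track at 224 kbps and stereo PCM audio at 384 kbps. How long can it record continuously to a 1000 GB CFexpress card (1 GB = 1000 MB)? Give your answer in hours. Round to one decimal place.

Audio total: 224 + 384 = 608 kbps = 0.608 Mbps.
Total bitrate: 90.3 + 0.608 = 90.908 Mbps.
Capacity: 1000 GB = 8,000,000 Mb.
Recording time: 8,000,000 / 90.908 = 88,001 s ≈ 24.4 hours.

24.4 hours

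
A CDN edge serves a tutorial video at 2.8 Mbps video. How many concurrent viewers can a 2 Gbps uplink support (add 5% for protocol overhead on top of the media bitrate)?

On the wire with 5% overhead: 2.940 Mbps.
2 Gbps = 2,000 Mbps; 2,000 / 2.940 = 680.27 → 680 viewers.

680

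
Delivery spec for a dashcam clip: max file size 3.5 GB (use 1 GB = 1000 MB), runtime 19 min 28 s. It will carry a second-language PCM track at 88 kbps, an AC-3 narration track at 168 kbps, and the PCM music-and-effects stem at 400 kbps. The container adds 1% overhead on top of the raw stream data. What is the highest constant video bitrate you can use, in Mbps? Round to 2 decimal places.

23.08 Mbps

Budget: 3.5 GB = 28000.0 Mb.
Stream payload after overhead: 28000.0 / 1.01 = 27722.8 Mb.
19 min 28 s = 1168 s
Total bitrate budget: 27722.8 Mb / 1168 s = 23.735 Mbps.
Audio total: 88 + 168 + 400 = 656 kbps = 0.656 Mbps.
Video: 23.735 − 0.656 = 23.079 Mbps.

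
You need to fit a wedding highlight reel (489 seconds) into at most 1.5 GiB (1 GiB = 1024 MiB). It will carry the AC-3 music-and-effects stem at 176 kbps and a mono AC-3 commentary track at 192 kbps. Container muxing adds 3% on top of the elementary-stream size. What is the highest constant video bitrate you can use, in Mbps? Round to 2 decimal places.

Budget: 1.5 GiB = 12884.9 Mb.
Stream payload after overhead: 12884.9 / 1.03 = 12509.6 Mb.
Total bitrate budget: 12509.6 Mb / 489 s = 25.582 Mbps.
Audio total: 176 + 192 = 368 kbps = 0.368 Mbps.
Video: 25.582 − 0.368 = 25.214 Mbps.

25.21 Mbps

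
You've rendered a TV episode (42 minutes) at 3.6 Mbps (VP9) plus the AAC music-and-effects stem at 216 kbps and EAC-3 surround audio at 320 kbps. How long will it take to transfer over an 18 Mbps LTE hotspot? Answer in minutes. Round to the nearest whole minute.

10 minutes

42 min = 2520 s
Audio total: 216 + 320 = 536 kbps = 0.536 Mbps.
Total bitrate: 4.136 Mbps.
File: 4.136 Mbps × 2520 s = 10422.7 Mb.
At 18 Mbps: 10422.7 / 18 = 579.0 s ≈ 9.65 minutes.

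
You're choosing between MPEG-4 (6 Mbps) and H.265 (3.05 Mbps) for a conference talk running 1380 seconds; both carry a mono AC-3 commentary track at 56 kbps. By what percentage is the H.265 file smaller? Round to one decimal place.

Audio: 56 kbps = 0.056 Mbps.
MPEG-4: 6.056 Mbps × 1380 s = 8357.3 Mb = 1.045 GB.
H.265: 3.106 Mbps × 1380 s = 4286.3 Mb = 0.536 GB.
Reduction: (1 − 0.536/1.045) × 100 = 48.71%.

48.7%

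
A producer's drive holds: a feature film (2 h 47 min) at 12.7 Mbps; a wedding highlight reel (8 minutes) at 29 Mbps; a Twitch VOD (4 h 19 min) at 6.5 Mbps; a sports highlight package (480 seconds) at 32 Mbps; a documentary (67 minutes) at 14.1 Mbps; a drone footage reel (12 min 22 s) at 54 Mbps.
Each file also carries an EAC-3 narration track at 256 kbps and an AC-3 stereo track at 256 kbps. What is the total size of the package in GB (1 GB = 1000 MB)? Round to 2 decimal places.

46.29 GB

Audio total: 256 + 256 = 512 kbps = 0.512 Mbps.
feature film: 13.212 Mbps × 10020 s = 132384.2 Mb
wedding highlight reel: 29.512 Mbps × 480 s = 14165.8 Mb
Twitch VOD: 7.012 Mbps × 15540 s = 108966.5 Mb
sports highlight package: 32.512 Mbps × 480 s = 15605.8 Mb
documentary: 14.612 Mbps × 4020 s = 58740.2 Mb
drone footage reel: 54.512 Mbps × 742 s = 40447.9 Mb
Total: 370310.4 Mb = 46288.8 MB.
= 46.29 GB.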